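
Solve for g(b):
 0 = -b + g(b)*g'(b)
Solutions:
 g(b) = -sqrt(C1 + b^2)
 g(b) = sqrt(C1 + b^2)


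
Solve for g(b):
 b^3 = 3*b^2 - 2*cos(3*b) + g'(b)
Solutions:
 g(b) = C1 + b^4/4 - b^3 + 2*sin(3*b)/3


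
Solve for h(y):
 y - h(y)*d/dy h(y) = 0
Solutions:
 h(y) = -sqrt(C1 + y^2)
 h(y) = sqrt(C1 + y^2)


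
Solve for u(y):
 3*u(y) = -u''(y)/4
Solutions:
 u(y) = C1*sin(2*sqrt(3)*y) + C2*cos(2*sqrt(3)*y)


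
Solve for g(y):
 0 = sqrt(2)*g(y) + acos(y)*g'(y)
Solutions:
 g(y) = C1*exp(-sqrt(2)*Integral(1/acos(y), y))


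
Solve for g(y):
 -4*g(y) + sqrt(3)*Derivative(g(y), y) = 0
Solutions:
 g(y) = C1*exp(4*sqrt(3)*y/3)


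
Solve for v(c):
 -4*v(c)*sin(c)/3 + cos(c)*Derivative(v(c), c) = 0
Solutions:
 v(c) = C1/cos(c)^(4/3)


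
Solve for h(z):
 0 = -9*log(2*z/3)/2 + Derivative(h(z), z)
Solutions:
 h(z) = C1 + 9*z*log(z)/2 - 9*z*log(3)/2 - 9*z/2 + 9*z*log(2)/2


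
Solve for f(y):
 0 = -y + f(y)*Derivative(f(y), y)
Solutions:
 f(y) = -sqrt(C1 + y^2)
 f(y) = sqrt(C1 + y^2)


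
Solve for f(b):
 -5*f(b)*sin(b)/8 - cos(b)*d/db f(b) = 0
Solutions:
 f(b) = C1*cos(b)^(5/8)


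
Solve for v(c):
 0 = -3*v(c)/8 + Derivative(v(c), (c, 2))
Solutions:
 v(c) = C1*exp(-sqrt(6)*c/4) + C2*exp(sqrt(6)*c/4)


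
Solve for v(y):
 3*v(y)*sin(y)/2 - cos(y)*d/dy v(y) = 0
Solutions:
 v(y) = C1/cos(y)^(3/2)


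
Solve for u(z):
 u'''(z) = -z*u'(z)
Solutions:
 u(z) = C1 + Integral(C2*airyai(-z) + C3*airybi(-z), z)


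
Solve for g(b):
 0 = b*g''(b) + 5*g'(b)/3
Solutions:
 g(b) = C1 + C2/b^(2/3)


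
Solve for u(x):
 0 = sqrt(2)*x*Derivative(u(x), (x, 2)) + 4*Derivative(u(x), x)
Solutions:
 u(x) = C1 + C2*x^(1 - 2*sqrt(2))


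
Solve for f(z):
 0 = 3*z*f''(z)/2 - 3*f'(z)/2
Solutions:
 f(z) = C1 + C2*z^2


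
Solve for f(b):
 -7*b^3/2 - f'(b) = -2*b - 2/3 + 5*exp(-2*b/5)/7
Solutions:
 f(b) = C1 - 7*b^4/8 + b^2 + 2*b/3 + 25*exp(-2*b/5)/14


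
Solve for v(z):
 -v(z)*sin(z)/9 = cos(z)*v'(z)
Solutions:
 v(z) = C1*cos(z)^(1/9)


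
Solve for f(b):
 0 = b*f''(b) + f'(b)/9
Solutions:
 f(b) = C1 + C2*b^(8/9)


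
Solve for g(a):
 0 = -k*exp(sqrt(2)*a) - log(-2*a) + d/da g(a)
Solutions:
 g(a) = C1 + a*log(-a) + a*(-1 + log(2)) + sqrt(2)*k*exp(sqrt(2)*a)/2


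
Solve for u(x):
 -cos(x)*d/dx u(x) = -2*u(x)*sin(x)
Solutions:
 u(x) = C1/cos(x)^2


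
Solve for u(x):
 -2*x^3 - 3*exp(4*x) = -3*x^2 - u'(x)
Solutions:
 u(x) = C1 + x^4/2 - x^3 + 3*exp(4*x)/4


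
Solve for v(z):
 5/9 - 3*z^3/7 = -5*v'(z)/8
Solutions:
 v(z) = C1 + 6*z^4/35 - 8*z/9


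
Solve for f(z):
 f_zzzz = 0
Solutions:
 f(z) = C1 + C2*z + C3*z^2 + C4*z^3


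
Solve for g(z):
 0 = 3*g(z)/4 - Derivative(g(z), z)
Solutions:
 g(z) = C1*exp(3*z/4)


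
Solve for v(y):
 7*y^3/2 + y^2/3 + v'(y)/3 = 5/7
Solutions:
 v(y) = C1 - 21*y^4/8 - y^3/3 + 15*y/7


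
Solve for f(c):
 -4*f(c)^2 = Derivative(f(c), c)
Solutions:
 f(c) = 1/(C1 + 4*c)


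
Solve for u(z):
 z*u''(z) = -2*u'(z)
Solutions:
 u(z) = C1 + C2/z


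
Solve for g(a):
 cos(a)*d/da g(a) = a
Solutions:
 g(a) = C1 + Integral(a/cos(a), a)


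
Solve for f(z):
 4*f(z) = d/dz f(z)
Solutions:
 f(z) = C1*exp(4*z)


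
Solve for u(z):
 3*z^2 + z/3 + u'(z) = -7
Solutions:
 u(z) = C1 - z^3 - z^2/6 - 7*z


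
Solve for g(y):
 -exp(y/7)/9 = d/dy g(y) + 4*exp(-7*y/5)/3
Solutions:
 g(y) = C1 - 7*exp(y/7)/9 + 20*exp(-7*y/5)/21


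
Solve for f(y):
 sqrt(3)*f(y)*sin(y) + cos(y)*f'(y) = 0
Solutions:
 f(y) = C1*cos(y)^(sqrt(3))


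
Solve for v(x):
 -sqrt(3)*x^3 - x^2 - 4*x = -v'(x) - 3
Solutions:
 v(x) = C1 + sqrt(3)*x^4/4 + x^3/3 + 2*x^2 - 3*x


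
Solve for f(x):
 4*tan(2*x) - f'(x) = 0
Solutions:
 f(x) = C1 - 2*log(cos(2*x))


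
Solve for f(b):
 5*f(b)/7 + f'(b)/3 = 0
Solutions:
 f(b) = C1*exp(-15*b/7)


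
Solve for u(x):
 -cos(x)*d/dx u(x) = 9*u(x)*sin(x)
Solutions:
 u(x) = C1*cos(x)^9


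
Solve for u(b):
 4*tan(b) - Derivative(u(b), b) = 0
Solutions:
 u(b) = C1 - 4*log(cos(b))


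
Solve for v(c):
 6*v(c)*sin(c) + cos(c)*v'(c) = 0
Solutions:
 v(c) = C1*cos(c)^6


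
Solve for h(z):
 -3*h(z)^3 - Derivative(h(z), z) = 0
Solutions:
 h(z) = -sqrt(2)*sqrt(-1/(C1 - 3*z))/2
 h(z) = sqrt(2)*sqrt(-1/(C1 - 3*z))/2


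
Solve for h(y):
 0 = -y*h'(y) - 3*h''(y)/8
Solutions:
 h(y) = C1 + C2*erf(2*sqrt(3)*y/3)


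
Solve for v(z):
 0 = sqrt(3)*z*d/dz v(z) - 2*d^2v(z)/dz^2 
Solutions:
 v(z) = C1 + C2*erfi(3^(1/4)*z/2)


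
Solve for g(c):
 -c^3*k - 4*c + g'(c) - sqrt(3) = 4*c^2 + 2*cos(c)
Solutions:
 g(c) = C1 + c^4*k/4 + 4*c^3/3 + 2*c^2 + sqrt(3)*c + 2*sin(c)


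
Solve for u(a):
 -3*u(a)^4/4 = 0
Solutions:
 u(a) = 0


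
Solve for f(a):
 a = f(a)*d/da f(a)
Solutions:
 f(a) = -sqrt(C1 + a^2)
 f(a) = sqrt(C1 + a^2)


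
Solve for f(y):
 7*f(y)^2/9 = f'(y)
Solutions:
 f(y) = -9/(C1 + 7*y)


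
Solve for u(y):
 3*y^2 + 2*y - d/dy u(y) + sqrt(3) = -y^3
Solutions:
 u(y) = C1 + y^4/4 + y^3 + y^2 + sqrt(3)*y


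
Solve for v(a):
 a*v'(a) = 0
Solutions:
 v(a) = C1


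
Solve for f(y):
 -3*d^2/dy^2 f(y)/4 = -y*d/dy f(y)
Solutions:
 f(y) = C1 + C2*erfi(sqrt(6)*y/3)


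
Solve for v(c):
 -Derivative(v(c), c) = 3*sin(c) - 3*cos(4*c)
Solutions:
 v(c) = C1 + 3*sin(4*c)/4 + 3*cos(c)


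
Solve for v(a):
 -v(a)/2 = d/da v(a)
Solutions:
 v(a) = C1*exp(-a/2)


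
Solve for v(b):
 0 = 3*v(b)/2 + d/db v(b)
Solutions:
 v(b) = C1*exp(-3*b/2)


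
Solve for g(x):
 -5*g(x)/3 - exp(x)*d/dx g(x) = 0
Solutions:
 g(x) = C1*exp(5*exp(-x)/3)


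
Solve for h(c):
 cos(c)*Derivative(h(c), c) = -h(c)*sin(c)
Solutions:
 h(c) = C1*cos(c)


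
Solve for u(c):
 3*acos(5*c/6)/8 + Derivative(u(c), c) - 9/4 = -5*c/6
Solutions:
 u(c) = C1 - 5*c^2/12 - 3*c*acos(5*c/6)/8 + 9*c/4 + 3*sqrt(36 - 25*c^2)/40


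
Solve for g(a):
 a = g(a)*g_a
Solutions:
 g(a) = -sqrt(C1 + a^2)
 g(a) = sqrt(C1 + a^2)


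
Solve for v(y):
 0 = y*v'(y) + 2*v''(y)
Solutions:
 v(y) = C1 + C2*erf(y/2)


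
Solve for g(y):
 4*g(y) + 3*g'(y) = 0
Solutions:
 g(y) = C1*exp(-4*y/3)


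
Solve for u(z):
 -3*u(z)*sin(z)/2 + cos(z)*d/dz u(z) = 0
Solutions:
 u(z) = C1/cos(z)^(3/2)


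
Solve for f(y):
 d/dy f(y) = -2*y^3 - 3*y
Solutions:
 f(y) = C1 - y^4/2 - 3*y^2/2


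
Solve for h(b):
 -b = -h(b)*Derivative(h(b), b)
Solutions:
 h(b) = -sqrt(C1 + b^2)
 h(b) = sqrt(C1 + b^2)


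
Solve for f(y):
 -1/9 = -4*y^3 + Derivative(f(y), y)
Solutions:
 f(y) = C1 + y^4 - y/9


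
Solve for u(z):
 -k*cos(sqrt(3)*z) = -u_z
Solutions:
 u(z) = C1 + sqrt(3)*k*sin(sqrt(3)*z)/3


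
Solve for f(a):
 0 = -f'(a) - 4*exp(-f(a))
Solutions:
 f(a) = log(C1 - 4*a)


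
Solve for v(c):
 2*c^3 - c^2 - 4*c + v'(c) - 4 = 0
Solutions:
 v(c) = C1 - c^4/2 + c^3/3 + 2*c^2 + 4*c


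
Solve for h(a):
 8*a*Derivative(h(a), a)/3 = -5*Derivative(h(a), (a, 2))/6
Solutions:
 h(a) = C1 + C2*erf(2*sqrt(10)*a/5)


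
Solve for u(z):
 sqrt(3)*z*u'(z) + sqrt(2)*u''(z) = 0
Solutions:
 u(z) = C1 + C2*erf(6^(1/4)*z/2)


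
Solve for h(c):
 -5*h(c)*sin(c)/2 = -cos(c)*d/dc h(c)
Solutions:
 h(c) = C1/cos(c)^(5/2)


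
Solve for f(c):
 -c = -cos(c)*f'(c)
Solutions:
 f(c) = C1 + Integral(c/cos(c), c)


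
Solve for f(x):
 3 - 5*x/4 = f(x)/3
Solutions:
 f(x) = 9 - 15*x/4


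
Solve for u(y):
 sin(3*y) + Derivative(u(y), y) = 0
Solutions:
 u(y) = C1 + cos(3*y)/3


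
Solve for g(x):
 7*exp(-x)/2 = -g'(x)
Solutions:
 g(x) = C1 + 7*exp(-x)/2


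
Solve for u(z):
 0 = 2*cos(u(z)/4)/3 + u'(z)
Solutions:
 2*z/3 - 2*log(sin(u(z)/4) - 1) + 2*log(sin(u(z)/4) + 1) = C1


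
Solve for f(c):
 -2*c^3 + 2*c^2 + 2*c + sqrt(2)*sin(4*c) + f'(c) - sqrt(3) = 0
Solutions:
 f(c) = C1 + c^4/2 - 2*c^3/3 - c^2 + sqrt(3)*c + sqrt(2)*cos(4*c)/4


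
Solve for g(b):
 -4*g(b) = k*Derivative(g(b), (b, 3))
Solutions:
 g(b) = C1*exp(2^(2/3)*b*(-1/k)^(1/3)) + C2*exp(2^(2/3)*b*(-1/k)^(1/3)*(-1 + sqrt(3)*I)/2) + C3*exp(-2^(2/3)*b*(-1/k)^(1/3)*(1 + sqrt(3)*I)/2)


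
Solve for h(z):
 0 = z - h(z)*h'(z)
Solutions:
 h(z) = -sqrt(C1 + z^2)
 h(z) = sqrt(C1 + z^2)


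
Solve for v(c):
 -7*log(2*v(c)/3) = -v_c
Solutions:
 -Integral(1/(log(_y) - log(3) + log(2)), (_y, v(c)))/7 = C1 - c


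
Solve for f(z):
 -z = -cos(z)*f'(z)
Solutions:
 f(z) = C1 + Integral(z/cos(z), z)


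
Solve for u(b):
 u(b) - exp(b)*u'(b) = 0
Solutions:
 u(b) = C1*exp(-exp(-b))


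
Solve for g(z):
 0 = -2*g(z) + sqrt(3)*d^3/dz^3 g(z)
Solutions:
 g(z) = C3*exp(2^(1/3)*3^(5/6)*z/3) + (C1*sin(6^(1/3)*z/2) + C2*cos(6^(1/3)*z/2))*exp(-2^(1/3)*3^(5/6)*z/6)


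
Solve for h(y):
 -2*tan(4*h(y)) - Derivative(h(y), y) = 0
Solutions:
 h(y) = -asin(C1*exp(-8*y))/4 + pi/4
 h(y) = asin(C1*exp(-8*y))/4


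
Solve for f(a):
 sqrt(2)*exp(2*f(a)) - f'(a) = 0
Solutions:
 f(a) = log(-sqrt(-1/(C1 + sqrt(2)*a))) - log(2)/2
 f(a) = log(-1/(C1 + sqrt(2)*a))/2 - log(2)/2


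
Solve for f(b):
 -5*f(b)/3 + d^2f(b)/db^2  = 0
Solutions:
 f(b) = C1*exp(-sqrt(15)*b/3) + C2*exp(sqrt(15)*b/3)


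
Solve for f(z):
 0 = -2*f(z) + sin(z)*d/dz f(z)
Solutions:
 f(z) = C1*(cos(z) - 1)/(cos(z) + 1)


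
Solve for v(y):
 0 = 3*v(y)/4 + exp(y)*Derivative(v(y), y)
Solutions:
 v(y) = C1*exp(3*exp(-y)/4)


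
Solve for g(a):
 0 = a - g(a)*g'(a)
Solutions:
 g(a) = -sqrt(C1 + a^2)
 g(a) = sqrt(C1 + a^2)


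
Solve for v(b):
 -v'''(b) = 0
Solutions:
 v(b) = C1 + C2*b + C3*b^2


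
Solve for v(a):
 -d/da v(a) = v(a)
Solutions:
 v(a) = C1*exp(-a)


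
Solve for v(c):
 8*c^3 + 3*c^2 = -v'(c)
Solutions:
 v(c) = C1 - 2*c^4 - c^3


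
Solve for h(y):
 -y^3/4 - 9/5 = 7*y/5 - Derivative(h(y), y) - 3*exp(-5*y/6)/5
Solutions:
 h(y) = C1 + y^4/16 + 7*y^2/10 + 9*y/5 + 18*exp(-5*y/6)/25


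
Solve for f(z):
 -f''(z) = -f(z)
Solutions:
 f(z) = C1*exp(-z) + C2*exp(z)


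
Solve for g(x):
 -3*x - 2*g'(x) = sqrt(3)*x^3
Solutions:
 g(x) = C1 - sqrt(3)*x^4/8 - 3*x^2/4


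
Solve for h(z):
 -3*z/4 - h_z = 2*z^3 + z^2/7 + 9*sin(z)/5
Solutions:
 h(z) = C1 - z^4/2 - z^3/21 - 3*z^2/8 + 9*cos(z)/5


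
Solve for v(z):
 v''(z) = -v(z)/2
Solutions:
 v(z) = C1*sin(sqrt(2)*z/2) + C2*cos(sqrt(2)*z/2)


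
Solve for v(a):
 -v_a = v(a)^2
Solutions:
 v(a) = 1/(C1 + a)


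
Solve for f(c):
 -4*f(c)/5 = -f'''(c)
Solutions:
 f(c) = C3*exp(10^(2/3)*c/5) + (C1*sin(10^(2/3)*sqrt(3)*c/10) + C2*cos(10^(2/3)*sqrt(3)*c/10))*exp(-10^(2/3)*c/10)


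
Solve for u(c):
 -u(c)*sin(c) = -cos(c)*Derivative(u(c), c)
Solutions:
 u(c) = C1/cos(c)


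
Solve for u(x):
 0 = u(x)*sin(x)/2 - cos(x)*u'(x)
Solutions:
 u(x) = C1/sqrt(cos(x))


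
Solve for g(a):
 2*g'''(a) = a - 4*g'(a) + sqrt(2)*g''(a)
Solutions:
 g(a) = C1 + a^2/8 + sqrt(2)*a/16 + (C2*sin(sqrt(30)*a/4) + C3*cos(sqrt(30)*a/4))*exp(sqrt(2)*a/4)


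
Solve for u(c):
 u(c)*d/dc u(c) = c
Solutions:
 u(c) = -sqrt(C1 + c^2)
 u(c) = sqrt(C1 + c^2)


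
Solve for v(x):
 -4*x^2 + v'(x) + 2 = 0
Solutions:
 v(x) = C1 + 4*x^3/3 - 2*x


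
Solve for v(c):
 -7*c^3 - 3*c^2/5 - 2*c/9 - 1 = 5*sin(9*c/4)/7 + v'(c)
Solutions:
 v(c) = C1 - 7*c^4/4 - c^3/5 - c^2/9 - c + 20*cos(9*c/4)/63


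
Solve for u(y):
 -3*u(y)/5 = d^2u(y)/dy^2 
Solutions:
 u(y) = C1*sin(sqrt(15)*y/5) + C2*cos(sqrt(15)*y/5)


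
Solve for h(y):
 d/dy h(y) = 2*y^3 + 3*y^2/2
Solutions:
 h(y) = C1 + y^4/2 + y^3/2


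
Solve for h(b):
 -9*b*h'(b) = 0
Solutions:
 h(b) = C1


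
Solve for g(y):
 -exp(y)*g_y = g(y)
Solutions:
 g(y) = C1*exp(exp(-y))


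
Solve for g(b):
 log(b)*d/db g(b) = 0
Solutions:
 g(b) = C1


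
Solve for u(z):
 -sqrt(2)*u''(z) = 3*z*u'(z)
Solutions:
 u(z) = C1 + C2*erf(2^(1/4)*sqrt(3)*z/2)


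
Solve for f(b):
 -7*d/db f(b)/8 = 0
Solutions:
 f(b) = C1


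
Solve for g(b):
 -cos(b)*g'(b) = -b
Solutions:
 g(b) = C1 + Integral(b/cos(b), b)


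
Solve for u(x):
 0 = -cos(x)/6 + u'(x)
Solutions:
 u(x) = C1 + sin(x)/6


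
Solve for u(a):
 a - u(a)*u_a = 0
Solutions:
 u(a) = -sqrt(C1 + a^2)
 u(a) = sqrt(C1 + a^2)


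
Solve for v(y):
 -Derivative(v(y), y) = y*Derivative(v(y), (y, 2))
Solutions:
 v(y) = C1 + C2*log(y)


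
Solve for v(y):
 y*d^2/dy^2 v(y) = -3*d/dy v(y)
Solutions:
 v(y) = C1 + C2/y^2


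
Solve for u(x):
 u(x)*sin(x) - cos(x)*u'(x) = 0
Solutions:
 u(x) = C1/cos(x)


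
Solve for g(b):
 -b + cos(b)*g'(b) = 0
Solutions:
 g(b) = C1 + Integral(b/cos(b), b)


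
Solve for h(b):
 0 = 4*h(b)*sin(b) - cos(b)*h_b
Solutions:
 h(b) = C1/cos(b)^4


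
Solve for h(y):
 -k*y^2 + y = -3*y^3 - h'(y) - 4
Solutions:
 h(y) = C1 + k*y^3/3 - 3*y^4/4 - y^2/2 - 4*y


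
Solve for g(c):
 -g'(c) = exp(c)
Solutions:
 g(c) = C1 - exp(c)


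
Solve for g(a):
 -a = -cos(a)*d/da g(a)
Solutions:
 g(a) = C1 + Integral(a/cos(a), a)


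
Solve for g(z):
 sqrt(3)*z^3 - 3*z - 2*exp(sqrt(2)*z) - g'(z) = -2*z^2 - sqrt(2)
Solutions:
 g(z) = C1 + sqrt(3)*z^4/4 + 2*z^3/3 - 3*z^2/2 + sqrt(2)*z - sqrt(2)*exp(sqrt(2)*z)


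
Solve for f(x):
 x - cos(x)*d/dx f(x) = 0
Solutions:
 f(x) = C1 + Integral(x/cos(x), x)


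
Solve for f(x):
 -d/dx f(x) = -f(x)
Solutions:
 f(x) = C1*exp(x)


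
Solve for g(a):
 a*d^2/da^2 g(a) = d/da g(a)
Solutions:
 g(a) = C1 + C2*a^2


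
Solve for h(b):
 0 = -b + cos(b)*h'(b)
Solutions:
 h(b) = C1 + Integral(b/cos(b), b)


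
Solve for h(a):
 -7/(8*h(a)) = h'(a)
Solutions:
 h(a) = -sqrt(C1 - 7*a)/2
 h(a) = sqrt(C1 - 7*a)/2


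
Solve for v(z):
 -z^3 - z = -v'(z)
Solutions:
 v(z) = C1 + z^4/4 + z^2/2


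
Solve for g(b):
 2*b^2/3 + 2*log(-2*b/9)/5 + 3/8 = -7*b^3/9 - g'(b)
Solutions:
 g(b) = C1 - 7*b^4/36 - 2*b^3/9 - 2*b*log(-b)/5 + b*(-16*log(2) + 1 + 32*log(3))/40


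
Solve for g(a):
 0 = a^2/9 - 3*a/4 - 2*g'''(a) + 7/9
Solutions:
 g(a) = C1 + C2*a + C3*a^2 + a^5/1080 - a^4/64 + 7*a^3/108


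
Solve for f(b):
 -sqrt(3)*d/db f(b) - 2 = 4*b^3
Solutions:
 f(b) = C1 - sqrt(3)*b^4/3 - 2*sqrt(3)*b/3


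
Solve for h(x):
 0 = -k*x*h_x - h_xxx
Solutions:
 h(x) = C1 + Integral(C2*airyai(x*(-k)^(1/3)) + C3*airybi(x*(-k)^(1/3)), x)


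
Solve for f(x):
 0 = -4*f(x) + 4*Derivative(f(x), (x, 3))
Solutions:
 f(x) = C3*exp(x) + (C1*sin(sqrt(3)*x/2) + C2*cos(sqrt(3)*x/2))*exp(-x/2)


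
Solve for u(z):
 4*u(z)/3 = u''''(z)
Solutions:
 u(z) = C1*exp(-sqrt(2)*3^(3/4)*z/3) + C2*exp(sqrt(2)*3^(3/4)*z/3) + C3*sin(sqrt(2)*3^(3/4)*z/3) + C4*cos(sqrt(2)*3^(3/4)*z/3)


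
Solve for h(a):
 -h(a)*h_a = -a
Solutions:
 h(a) = -sqrt(C1 + a^2)
 h(a) = sqrt(C1 + a^2)


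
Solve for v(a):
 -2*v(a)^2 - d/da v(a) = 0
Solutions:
 v(a) = 1/(C1 + 2*a)


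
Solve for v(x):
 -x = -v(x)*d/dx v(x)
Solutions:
 v(x) = -sqrt(C1 + x^2)
 v(x) = sqrt(C1 + x^2)


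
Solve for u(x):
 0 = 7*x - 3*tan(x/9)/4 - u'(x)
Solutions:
 u(x) = C1 + 7*x^2/2 + 27*log(cos(x/9))/4


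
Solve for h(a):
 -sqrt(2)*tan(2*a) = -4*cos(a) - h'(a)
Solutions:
 h(a) = C1 - sqrt(2)*log(cos(2*a))/2 - 4*sin(a)


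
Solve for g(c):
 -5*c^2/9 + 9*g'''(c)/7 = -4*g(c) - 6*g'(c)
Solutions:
 g(c) = C1*exp(-14^(1/3)*c*(-(3 + sqrt(23))^(1/3) + 14^(1/3)/(3 + sqrt(23))^(1/3))/6)*sin(14^(1/3)*sqrt(3)*c*(14^(1/3)/(3 + sqrt(23))^(1/3) + (3 + sqrt(23))^(1/3))/6) + C2*exp(-14^(1/3)*c*(-(3 + sqrt(23))^(1/3) + 14^(1/3)/(3 + sqrt(23))^(1/3))/6)*cos(14^(1/3)*sqrt(3)*c*(14^(1/3)/(3 + sqrt(23))^(1/3) + (3 + sqrt(23))^(1/3))/6) + C3*exp(14^(1/3)*c*(-(3 + sqrt(23))^(1/3) + 14^(1/3)/(3 + sqrt(23))^(1/3))/3) + 5*c^2/36 - 5*c/12 + 5/8


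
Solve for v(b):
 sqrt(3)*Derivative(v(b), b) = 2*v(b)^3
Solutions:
 v(b) = -sqrt(6)*sqrt(-1/(C1 + 2*sqrt(3)*b))/2
 v(b) = sqrt(6)*sqrt(-1/(C1 + 2*sqrt(3)*b))/2


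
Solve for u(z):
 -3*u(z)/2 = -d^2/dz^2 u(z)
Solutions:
 u(z) = C1*exp(-sqrt(6)*z/2) + C2*exp(sqrt(6)*z/2)


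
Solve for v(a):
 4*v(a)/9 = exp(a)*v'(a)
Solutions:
 v(a) = C1*exp(-4*exp(-a)/9)


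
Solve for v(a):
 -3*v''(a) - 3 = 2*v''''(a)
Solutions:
 v(a) = C1 + C2*a + C3*sin(sqrt(6)*a/2) + C4*cos(sqrt(6)*a/2) - a^2/2


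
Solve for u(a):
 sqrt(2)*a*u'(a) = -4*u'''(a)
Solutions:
 u(a) = C1 + Integral(C2*airyai(-sqrt(2)*a/2) + C3*airybi(-sqrt(2)*a/2), a)


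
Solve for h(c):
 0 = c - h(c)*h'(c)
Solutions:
 h(c) = -sqrt(C1 + c^2)
 h(c) = sqrt(C1 + c^2)


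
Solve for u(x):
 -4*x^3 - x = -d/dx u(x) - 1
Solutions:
 u(x) = C1 + x^4 + x^2/2 - x


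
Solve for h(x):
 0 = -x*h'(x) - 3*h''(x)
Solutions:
 h(x) = C1 + C2*erf(sqrt(6)*x/6)


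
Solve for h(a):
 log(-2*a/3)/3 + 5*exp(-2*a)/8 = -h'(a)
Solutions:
 h(a) = C1 - a*log(-a)/3 + a*(-log(2) + 1 + log(3))/3 + 5*exp(-2*a)/16


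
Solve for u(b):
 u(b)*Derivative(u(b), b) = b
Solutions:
 u(b) = -sqrt(C1 + b^2)
 u(b) = sqrt(C1 + b^2)


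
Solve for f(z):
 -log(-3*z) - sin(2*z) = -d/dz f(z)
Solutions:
 f(z) = C1 + z*log(-z) - z + z*log(3) - cos(2*z)/2


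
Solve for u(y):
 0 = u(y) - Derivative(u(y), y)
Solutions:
 u(y) = C1*exp(y)


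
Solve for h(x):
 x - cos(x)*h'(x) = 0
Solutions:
 h(x) = C1 + Integral(x/cos(x), x)


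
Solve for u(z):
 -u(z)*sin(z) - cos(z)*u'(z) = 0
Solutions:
 u(z) = C1*cos(z)


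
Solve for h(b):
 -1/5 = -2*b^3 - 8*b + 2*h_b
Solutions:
 h(b) = C1 + b^4/4 + 2*b^2 - b/10


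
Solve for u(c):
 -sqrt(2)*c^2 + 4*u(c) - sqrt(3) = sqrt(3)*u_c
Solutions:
 u(c) = C1*exp(4*sqrt(3)*c/3) + sqrt(2)*c^2/4 + sqrt(6)*c/8 + 3*sqrt(2)/32 + sqrt(3)/4


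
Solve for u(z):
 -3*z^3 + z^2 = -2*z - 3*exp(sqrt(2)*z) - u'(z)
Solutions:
 u(z) = C1 + 3*z^4/4 - z^3/3 - z^2 - 3*sqrt(2)*exp(sqrt(2)*z)/2


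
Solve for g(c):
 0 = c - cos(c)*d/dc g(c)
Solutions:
 g(c) = C1 + Integral(c/cos(c), c)


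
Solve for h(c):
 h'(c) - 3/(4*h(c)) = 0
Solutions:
 h(c) = -sqrt(C1 + 6*c)/2
 h(c) = sqrt(C1 + 6*c)/2


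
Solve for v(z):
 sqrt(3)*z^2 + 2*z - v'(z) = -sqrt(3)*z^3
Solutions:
 v(z) = C1 + sqrt(3)*z^4/4 + sqrt(3)*z^3/3 + z^2


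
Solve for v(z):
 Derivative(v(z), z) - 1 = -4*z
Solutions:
 v(z) = C1 - 2*z^2 + z


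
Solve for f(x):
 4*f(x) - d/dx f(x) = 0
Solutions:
 f(x) = C1*exp(4*x)


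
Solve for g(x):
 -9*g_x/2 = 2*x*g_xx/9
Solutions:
 g(x) = C1 + C2/x^(77/4)


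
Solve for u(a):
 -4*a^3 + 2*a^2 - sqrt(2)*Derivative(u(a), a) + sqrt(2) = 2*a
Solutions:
 u(a) = C1 - sqrt(2)*a^4/2 + sqrt(2)*a^3/3 - sqrt(2)*a^2/2 + a


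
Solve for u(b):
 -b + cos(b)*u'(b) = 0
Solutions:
 u(b) = C1 + Integral(b/cos(b), b)


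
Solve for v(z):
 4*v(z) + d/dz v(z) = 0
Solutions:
 v(z) = C1*exp(-4*z)


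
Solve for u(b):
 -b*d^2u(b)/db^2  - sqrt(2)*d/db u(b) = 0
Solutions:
 u(b) = C1 + C2*b^(1 - sqrt(2))


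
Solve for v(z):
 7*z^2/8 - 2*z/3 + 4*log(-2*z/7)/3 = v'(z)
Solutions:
 v(z) = C1 + 7*z^3/24 - z^2/3 + 4*z*log(-z)/3 + 4*z*(-log(7) - 1 + log(2))/3


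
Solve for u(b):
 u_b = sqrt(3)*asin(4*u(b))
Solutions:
 Integral(1/asin(4*_y), (_y, u(b))) = C1 + sqrt(3)*b


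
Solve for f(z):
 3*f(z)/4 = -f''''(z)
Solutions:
 f(z) = (C1*sin(3^(1/4)*z/2) + C2*cos(3^(1/4)*z/2))*exp(-3^(1/4)*z/2) + (C3*sin(3^(1/4)*z/2) + C4*cos(3^(1/4)*z/2))*exp(3^(1/4)*z/2)


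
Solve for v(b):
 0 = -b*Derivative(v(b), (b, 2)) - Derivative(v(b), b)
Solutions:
 v(b) = C1 + C2*log(b)


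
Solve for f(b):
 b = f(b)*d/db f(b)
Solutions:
 f(b) = -sqrt(C1 + b^2)
 f(b) = sqrt(C1 + b^2)


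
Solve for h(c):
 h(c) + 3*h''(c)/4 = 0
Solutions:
 h(c) = C1*sin(2*sqrt(3)*c/3) + C2*cos(2*sqrt(3)*c/3)


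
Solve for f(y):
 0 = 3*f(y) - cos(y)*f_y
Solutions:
 f(y) = C1*(sin(y) + 1)^(3/2)/(sin(y) - 1)^(3/2)


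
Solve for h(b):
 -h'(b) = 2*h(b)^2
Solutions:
 h(b) = 1/(C1 + 2*b)


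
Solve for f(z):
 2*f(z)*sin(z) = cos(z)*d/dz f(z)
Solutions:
 f(z) = C1/cos(z)^2


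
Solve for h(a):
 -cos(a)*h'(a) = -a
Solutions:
 h(a) = C1 + Integral(a/cos(a), a)


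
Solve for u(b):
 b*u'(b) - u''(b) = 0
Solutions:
 u(b) = C1 + C2*erfi(sqrt(2)*b/2)


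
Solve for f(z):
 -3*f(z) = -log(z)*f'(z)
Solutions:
 f(z) = C1*exp(3*li(z))


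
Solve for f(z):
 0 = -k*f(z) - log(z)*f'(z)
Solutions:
 f(z) = C1*exp(-k*li(z))


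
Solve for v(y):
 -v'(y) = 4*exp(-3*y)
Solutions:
 v(y) = C1 + 4*exp(-3*y)/3


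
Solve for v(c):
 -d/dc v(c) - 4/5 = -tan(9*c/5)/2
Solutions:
 v(c) = C1 - 4*c/5 - 5*log(cos(9*c/5))/18


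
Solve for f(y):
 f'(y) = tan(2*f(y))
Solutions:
 f(y) = -asin(C1*exp(2*y))/2 + pi/2
 f(y) = asin(C1*exp(2*y))/2


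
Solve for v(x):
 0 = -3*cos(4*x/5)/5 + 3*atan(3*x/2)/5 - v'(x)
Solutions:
 v(x) = C1 + 3*x*atan(3*x/2)/5 - log(9*x^2 + 4)/5 - 3*sin(4*x/5)/4


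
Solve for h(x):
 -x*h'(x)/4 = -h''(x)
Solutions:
 h(x) = C1 + C2*erfi(sqrt(2)*x/4)


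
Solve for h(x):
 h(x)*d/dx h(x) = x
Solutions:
 h(x) = -sqrt(C1 + x^2)
 h(x) = sqrt(C1 + x^2)


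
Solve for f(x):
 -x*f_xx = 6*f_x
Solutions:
 f(x) = C1 + C2/x^5


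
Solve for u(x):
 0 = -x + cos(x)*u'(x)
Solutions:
 u(x) = C1 + Integral(x/cos(x), x)


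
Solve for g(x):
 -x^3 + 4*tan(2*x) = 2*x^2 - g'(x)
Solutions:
 g(x) = C1 + x^4/4 + 2*x^3/3 + 2*log(cos(2*x))


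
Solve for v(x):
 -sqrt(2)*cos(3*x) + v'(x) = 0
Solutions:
 v(x) = C1 + sqrt(2)*sin(3*x)/3


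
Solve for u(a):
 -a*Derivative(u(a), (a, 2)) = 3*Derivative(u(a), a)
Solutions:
 u(a) = C1 + C2/a^2


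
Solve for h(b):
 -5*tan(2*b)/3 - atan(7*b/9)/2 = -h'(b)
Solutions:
 h(b) = C1 + b*atan(7*b/9)/2 - 9*log(49*b^2 + 81)/28 - 5*log(cos(2*b))/6


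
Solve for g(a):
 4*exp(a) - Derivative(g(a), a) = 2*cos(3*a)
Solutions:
 g(a) = C1 + 4*exp(a) - 2*sin(3*a)/3


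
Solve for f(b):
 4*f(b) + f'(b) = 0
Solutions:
 f(b) = C1*exp(-4*b)


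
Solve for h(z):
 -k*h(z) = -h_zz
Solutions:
 h(z) = C1*exp(-sqrt(k)*z) + C2*exp(sqrt(k)*z)


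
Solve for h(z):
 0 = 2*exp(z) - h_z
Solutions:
 h(z) = C1 + 2*exp(z)


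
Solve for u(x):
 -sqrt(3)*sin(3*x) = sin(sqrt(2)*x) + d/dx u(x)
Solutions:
 u(x) = C1 + sqrt(3)*cos(3*x)/3 + sqrt(2)*cos(sqrt(2)*x)/2


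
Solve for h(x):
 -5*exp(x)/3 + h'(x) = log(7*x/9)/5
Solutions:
 h(x) = C1 + x*log(x)/5 + x*(-2*log(3) - 1 + log(7))/5 + 5*exp(x)/3


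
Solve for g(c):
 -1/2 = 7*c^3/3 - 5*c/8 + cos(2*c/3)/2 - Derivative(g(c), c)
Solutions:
 g(c) = C1 + 7*c^4/12 - 5*c^2/16 + c/2 + 3*sin(2*c/3)/4


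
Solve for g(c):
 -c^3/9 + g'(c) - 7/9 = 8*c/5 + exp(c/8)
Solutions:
 g(c) = C1 + c^4/36 + 4*c^2/5 + 7*c/9 + 8*exp(c/8)


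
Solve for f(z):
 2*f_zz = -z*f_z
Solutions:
 f(z) = C1 + C2*erf(z/2)


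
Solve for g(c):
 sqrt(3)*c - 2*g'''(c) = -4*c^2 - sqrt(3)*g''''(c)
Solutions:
 g(c) = C1 + C2*c + C3*c^2 + C4*exp(2*sqrt(3)*c/3) + c^5/30 + 5*sqrt(3)*c^4/48 + 5*c^3/8


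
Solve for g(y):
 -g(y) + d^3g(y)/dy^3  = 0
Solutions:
 g(y) = C3*exp(y) + (C1*sin(sqrt(3)*y/2) + C2*cos(sqrt(3)*y/2))*exp(-y/2)


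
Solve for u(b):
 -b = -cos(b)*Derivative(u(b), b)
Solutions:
 u(b) = C1 + Integral(b/cos(b), b)


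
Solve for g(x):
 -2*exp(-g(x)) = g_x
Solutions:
 g(x) = log(C1 - 2*x)


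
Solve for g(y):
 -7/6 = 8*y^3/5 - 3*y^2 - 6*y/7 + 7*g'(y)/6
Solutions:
 g(y) = C1 - 12*y^4/35 + 6*y^3/7 + 18*y^2/49 - y


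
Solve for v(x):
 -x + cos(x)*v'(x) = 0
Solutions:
 v(x) = C1 + Integral(x/cos(x), x)


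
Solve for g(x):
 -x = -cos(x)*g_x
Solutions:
 g(x) = C1 + Integral(x/cos(x), x)


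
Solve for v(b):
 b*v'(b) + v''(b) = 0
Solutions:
 v(b) = C1 + C2*erf(sqrt(2)*b/2)


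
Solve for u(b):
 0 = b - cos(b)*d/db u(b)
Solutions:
 u(b) = C1 + Integral(b/cos(b), b)


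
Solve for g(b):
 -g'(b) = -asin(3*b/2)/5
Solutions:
 g(b) = C1 + b*asin(3*b/2)/5 + sqrt(4 - 9*b^2)/15


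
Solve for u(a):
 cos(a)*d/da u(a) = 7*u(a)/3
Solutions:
 u(a) = C1*(sin(a) + 1)^(7/6)/(sin(a) - 1)^(7/6)


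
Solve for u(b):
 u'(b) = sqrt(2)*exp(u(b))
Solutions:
 u(b) = log(-1/(C1 + sqrt(2)*b))


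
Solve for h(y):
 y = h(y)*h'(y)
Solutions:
 h(y) = -sqrt(C1 + y^2)
 h(y) = sqrt(C1 + y^2)


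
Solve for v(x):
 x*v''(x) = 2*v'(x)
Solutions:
 v(x) = C1 + C2*x^3


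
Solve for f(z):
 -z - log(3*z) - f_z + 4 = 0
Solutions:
 f(z) = C1 - z^2/2 - z*log(z) - z*log(3) + 5*z


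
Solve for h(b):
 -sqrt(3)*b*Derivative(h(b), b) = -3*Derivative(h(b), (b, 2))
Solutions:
 h(b) = C1 + C2*erfi(sqrt(2)*3^(3/4)*b/6)


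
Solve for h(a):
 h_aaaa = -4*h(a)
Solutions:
 h(a) = (C1*sin(a) + C2*cos(a))*exp(-a) + (C3*sin(a) + C4*cos(a))*exp(a)


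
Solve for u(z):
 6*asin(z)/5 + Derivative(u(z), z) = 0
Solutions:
 u(z) = C1 - 6*z*asin(z)/5 - 6*sqrt(1 - z^2)/5


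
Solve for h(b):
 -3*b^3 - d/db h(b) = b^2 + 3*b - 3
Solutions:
 h(b) = C1 - 3*b^4/4 - b^3/3 - 3*b^2/2 + 3*b


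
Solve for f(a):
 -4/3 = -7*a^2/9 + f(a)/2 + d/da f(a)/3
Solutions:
 f(a) = C1*exp(-3*a/2) + 14*a^2/9 - 56*a/27 - 104/81


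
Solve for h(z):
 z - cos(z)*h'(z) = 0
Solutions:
 h(z) = C1 + Integral(z/cos(z), z)


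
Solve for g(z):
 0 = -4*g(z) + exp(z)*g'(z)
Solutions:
 g(z) = C1*exp(-4*exp(-z))


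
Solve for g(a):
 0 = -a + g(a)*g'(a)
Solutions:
 g(a) = -sqrt(C1 + a^2)
 g(a) = sqrt(C1 + a^2)


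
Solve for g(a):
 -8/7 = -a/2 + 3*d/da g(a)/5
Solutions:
 g(a) = C1 + 5*a^2/12 - 40*a/21


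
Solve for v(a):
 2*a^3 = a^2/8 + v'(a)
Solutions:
 v(a) = C1 + a^4/2 - a^3/24


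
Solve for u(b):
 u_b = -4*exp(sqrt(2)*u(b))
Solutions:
 u(b) = sqrt(2)*(2*log(1/(C1 + 4*b)) - log(2))/4


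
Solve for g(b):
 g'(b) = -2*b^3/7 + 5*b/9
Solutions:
 g(b) = C1 - b^4/14 + 5*b^2/18


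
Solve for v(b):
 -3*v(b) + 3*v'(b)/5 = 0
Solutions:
 v(b) = C1*exp(5*b)


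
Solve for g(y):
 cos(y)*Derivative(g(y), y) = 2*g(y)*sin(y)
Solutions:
 g(y) = C1/cos(y)^2


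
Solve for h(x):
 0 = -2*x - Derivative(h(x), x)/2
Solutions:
 h(x) = C1 - 2*x^2


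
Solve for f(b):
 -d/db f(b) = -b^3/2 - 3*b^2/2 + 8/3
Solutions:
 f(b) = C1 + b^4/8 + b^3/2 - 8*b/3


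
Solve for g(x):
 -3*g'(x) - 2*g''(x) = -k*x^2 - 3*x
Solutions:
 g(x) = C1 + C2*exp(-3*x/2) + k*x^3/9 - 2*k*x^2/9 + 8*k*x/27 + x^2/2 - 2*x/3


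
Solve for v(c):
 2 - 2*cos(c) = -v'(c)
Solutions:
 v(c) = C1 - 2*c + 2*sin(c)


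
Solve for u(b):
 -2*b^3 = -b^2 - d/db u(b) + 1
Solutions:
 u(b) = C1 + b^4/2 - b^3/3 + b


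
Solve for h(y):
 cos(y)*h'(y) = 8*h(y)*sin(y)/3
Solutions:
 h(y) = C1/cos(y)^(8/3)


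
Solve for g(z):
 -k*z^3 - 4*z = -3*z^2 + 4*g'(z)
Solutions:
 g(z) = C1 - k*z^4/16 + z^3/4 - z^2/2


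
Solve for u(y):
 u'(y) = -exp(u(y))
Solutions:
 u(y) = log(1/(C1 + y))


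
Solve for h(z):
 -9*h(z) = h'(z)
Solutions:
 h(z) = C1*exp(-9*z)


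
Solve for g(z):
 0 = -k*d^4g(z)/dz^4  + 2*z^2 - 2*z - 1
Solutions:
 g(z) = C1 + C2*z + C3*z^2 + C4*z^3 + z^6/(180*k) - z^5/(60*k) - z^4/(24*k)


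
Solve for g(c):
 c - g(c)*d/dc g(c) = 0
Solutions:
 g(c) = -sqrt(C1 + c^2)
 g(c) = sqrt(C1 + c^2)


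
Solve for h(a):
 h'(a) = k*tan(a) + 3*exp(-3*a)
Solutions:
 h(a) = C1 + k*log(tan(a)^2 + 1)/2 - exp(-3*a)


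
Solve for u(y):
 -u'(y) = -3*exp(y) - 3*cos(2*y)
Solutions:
 u(y) = C1 + 3*exp(y) + 3*sin(2*y)/2


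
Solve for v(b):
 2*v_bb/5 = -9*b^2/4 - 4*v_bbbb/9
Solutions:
 v(b) = C1 + C2*b + C3*sin(3*sqrt(10)*b/10) + C4*cos(3*sqrt(10)*b/10) - 15*b^4/32 + 25*b^2/4


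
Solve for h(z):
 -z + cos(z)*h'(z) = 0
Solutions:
 h(z) = C1 + Integral(z/cos(z), z)


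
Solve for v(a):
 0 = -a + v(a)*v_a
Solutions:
 v(a) = -sqrt(C1 + a^2)
 v(a) = sqrt(C1 + a^2)


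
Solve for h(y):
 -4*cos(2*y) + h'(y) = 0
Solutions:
 h(y) = C1 + 2*sin(2*y)


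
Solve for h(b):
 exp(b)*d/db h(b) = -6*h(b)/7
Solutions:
 h(b) = C1*exp(6*exp(-b)/7)


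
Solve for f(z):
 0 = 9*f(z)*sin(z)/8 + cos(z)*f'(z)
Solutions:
 f(z) = C1*cos(z)^(9/8)


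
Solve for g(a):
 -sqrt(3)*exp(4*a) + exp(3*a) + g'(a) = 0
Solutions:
 g(a) = C1 + sqrt(3)*exp(4*a)/4 - exp(3*a)/3


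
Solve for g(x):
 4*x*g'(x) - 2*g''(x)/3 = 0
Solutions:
 g(x) = C1 + C2*erfi(sqrt(3)*x)


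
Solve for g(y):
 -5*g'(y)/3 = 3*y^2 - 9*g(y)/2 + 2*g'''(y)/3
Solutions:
 g(y) = C1*exp(3^(1/3)*y*(-(243 + sqrt(62049))^(1/3) + 10*3^(1/3)/(243 + sqrt(62049))^(1/3))/12)*sin(3^(1/6)*y*(30/(243 + sqrt(62049))^(1/3) + 3^(2/3)*(243 + sqrt(62049))^(1/3))/12) + C2*exp(3^(1/3)*y*(-(243 + sqrt(62049))^(1/3) + 10*3^(1/3)/(243 + sqrt(62049))^(1/3))/12)*cos(3^(1/6)*y*(30/(243 + sqrt(62049))^(1/3) + 3^(2/3)*(243 + sqrt(62049))^(1/3))/12) + C3*exp(-3^(1/3)*y*(-(243 + sqrt(62049))^(1/3) + 10*3^(1/3)/(243 + sqrt(62049))^(1/3))/6) + 2*y^2/3 + 40*y/81 + 400/2187


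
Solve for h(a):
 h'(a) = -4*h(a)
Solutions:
 h(a) = C1*exp(-4*a)


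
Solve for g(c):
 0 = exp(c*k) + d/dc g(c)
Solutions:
 g(c) = C1 - exp(c*k)/k


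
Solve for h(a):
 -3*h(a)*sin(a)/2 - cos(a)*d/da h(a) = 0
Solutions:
 h(a) = C1*cos(a)^(3/2)


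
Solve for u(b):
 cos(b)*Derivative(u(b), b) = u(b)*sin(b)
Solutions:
 u(b) = C1/cos(b)


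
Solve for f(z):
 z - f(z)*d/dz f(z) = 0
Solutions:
 f(z) = -sqrt(C1 + z^2)
 f(z) = sqrt(C1 + z^2)


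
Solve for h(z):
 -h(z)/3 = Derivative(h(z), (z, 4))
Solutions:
 h(z) = (C1*sin(sqrt(2)*3^(3/4)*z/6) + C2*cos(sqrt(2)*3^(3/4)*z/6))*exp(-sqrt(2)*3^(3/4)*z/6) + (C3*sin(sqrt(2)*3^(3/4)*z/6) + C4*cos(sqrt(2)*3^(3/4)*z/6))*exp(sqrt(2)*3^(3/4)*z/6)


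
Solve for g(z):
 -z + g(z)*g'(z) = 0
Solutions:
 g(z) = -sqrt(C1 + z^2)
 g(z) = sqrt(C1 + z^2)


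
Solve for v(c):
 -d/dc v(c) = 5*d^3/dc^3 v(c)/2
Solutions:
 v(c) = C1 + C2*sin(sqrt(10)*c/5) + C3*cos(sqrt(10)*c/5)


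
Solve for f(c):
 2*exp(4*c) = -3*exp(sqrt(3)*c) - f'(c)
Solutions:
 f(c) = C1 - exp(4*c)/2 - sqrt(3)*exp(sqrt(3)*c)


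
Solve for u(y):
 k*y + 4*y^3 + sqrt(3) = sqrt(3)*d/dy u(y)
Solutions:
 u(y) = C1 + sqrt(3)*k*y^2/6 + sqrt(3)*y^4/3 + y


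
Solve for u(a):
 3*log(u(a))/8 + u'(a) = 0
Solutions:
 li(u(a)) = C1 - 3*a/8


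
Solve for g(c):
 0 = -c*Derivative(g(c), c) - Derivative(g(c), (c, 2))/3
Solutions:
 g(c) = C1 + C2*erf(sqrt(6)*c/2)


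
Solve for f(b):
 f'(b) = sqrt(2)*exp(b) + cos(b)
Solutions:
 f(b) = C1 + sqrt(2)*exp(b) + sin(b)


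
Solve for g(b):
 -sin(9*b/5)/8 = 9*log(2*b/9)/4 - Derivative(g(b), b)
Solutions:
 g(b) = C1 + 9*b*log(b)/4 - 9*b*log(3)/2 - 9*b/4 + 9*b*log(2)/4 - 5*cos(9*b/5)/72


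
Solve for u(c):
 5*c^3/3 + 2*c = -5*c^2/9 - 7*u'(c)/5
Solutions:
 u(c) = C1 - 25*c^4/84 - 25*c^3/189 - 5*c^2/7


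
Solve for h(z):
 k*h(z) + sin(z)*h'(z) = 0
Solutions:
 h(z) = C1*exp(k*(-log(cos(z) - 1) + log(cos(z) + 1))/2)


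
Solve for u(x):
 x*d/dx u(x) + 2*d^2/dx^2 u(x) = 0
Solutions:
 u(x) = C1 + C2*erf(x/2)


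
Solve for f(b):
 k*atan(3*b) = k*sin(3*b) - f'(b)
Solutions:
 f(b) = C1 - k*(b*atan(3*b) - log(9*b^2 + 1)/6 + cos(3*b)/3)


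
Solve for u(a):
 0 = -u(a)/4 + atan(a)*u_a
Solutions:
 u(a) = C1*exp(Integral(1/atan(a), a)/4)


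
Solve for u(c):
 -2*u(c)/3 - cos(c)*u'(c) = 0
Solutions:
 u(c) = C1*(sin(c) - 1)^(1/3)/(sin(c) + 1)^(1/3)


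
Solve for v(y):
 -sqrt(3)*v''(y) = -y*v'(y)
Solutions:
 v(y) = C1 + C2*erfi(sqrt(2)*3^(3/4)*y/6)


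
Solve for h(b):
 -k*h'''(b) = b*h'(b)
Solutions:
 h(b) = C1 + Integral(C2*airyai(b*(-1/k)^(1/3)) + C3*airybi(b*(-1/k)^(1/3)), b)


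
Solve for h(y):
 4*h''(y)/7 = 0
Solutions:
 h(y) = C1 + C2*y


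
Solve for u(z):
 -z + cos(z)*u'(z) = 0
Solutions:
 u(z) = C1 + Integral(z/cos(z), z)


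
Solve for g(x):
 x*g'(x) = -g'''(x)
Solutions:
 g(x) = C1 + Integral(C2*airyai(-x) + C3*airybi(-x), x)


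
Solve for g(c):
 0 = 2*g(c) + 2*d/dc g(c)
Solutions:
 g(c) = C1*exp(-c)


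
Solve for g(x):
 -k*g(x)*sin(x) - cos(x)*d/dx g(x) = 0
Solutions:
 g(x) = C1*exp(k*log(cos(x)))


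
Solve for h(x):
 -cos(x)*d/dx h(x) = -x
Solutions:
 h(x) = C1 + Integral(x/cos(x), x)


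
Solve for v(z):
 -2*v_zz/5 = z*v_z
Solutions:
 v(z) = C1 + C2*erf(sqrt(5)*z/2)


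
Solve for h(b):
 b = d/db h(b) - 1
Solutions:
 h(b) = C1 + b^2/2 + b


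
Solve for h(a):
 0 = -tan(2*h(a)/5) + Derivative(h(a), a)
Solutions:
 h(a) = -5*asin(C1*exp(2*a/5))/2 + 5*pi/2
 h(a) = 5*asin(C1*exp(2*a/5))/2


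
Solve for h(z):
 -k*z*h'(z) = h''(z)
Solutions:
 h(z) = Piecewise((-sqrt(2)*sqrt(pi)*C1*erf(sqrt(2)*sqrt(k)*z/2)/(2*sqrt(k)) - C2, (k > 0) | (k < 0)), (-C1*z - C2, True))


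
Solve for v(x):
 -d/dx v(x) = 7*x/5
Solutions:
 v(x) = C1 - 7*x^2/10


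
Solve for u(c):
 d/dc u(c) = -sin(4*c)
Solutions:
 u(c) = C1 + cos(4*c)/4


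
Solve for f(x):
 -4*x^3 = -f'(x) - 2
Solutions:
 f(x) = C1 + x^4 - 2*x


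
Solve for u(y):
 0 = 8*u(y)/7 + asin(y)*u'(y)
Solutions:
 u(y) = C1*exp(-8*Integral(1/asin(y), y)/7)


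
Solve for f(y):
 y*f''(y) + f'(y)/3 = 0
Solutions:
 f(y) = C1 + C2*y^(2/3)


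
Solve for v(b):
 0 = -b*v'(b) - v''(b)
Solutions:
 v(b) = C1 + C2*erf(sqrt(2)*b/2)


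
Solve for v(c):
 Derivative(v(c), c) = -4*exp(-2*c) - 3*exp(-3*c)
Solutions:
 v(c) = C1 + 2*exp(-2*c) + exp(-3*c)


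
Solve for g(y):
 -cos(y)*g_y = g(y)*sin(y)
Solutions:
 g(y) = C1*cos(y)


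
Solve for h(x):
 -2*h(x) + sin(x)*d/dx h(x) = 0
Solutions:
 h(x) = C1*(cos(x) - 1)/(cos(x) + 1)


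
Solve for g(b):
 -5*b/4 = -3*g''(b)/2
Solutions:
 g(b) = C1 + C2*b + 5*b^3/36


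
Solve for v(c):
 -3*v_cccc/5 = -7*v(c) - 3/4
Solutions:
 v(c) = C1*exp(-3^(3/4)*35^(1/4)*c/3) + C2*exp(3^(3/4)*35^(1/4)*c/3) + C3*sin(3^(3/4)*35^(1/4)*c/3) + C4*cos(3^(3/4)*35^(1/4)*c/3) - 3/28


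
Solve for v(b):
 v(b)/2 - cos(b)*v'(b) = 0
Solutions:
 v(b) = C1*(sin(b) + 1)^(1/4)/(sin(b) - 1)^(1/4)


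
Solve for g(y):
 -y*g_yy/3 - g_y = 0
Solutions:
 g(y) = C1 + C2/y^2


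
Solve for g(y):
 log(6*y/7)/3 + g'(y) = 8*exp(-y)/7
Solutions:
 g(y) = C1 - y*log(y)/3 + y*(-log(6) + 1 + log(7))/3 - 8*exp(-y)/7


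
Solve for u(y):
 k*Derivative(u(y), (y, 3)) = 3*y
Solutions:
 u(y) = C1 + C2*y + C3*y^2 + y^4/(8*k)


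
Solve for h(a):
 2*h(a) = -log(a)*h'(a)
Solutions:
 h(a) = C1*exp(-2*li(a))


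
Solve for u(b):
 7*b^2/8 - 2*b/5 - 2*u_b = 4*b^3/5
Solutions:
 u(b) = C1 - b^4/10 + 7*b^3/48 - b^2/10


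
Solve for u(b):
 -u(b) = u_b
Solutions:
 u(b) = C1*exp(-b)


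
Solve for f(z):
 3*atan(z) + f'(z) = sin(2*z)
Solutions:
 f(z) = C1 - 3*z*atan(z) + 3*log(z^2 + 1)/2 - cos(2*z)/2


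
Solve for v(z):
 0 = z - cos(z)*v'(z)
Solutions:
 v(z) = C1 + Integral(z/cos(z), z)


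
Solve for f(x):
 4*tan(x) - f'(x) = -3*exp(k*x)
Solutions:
 f(x) = C1 + 3*Piecewise((exp(k*x)/k, Ne(k, 0)), (x, True)) - 4*log(cos(x))


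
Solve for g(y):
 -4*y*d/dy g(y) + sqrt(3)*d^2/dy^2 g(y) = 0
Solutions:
 g(y) = C1 + C2*erfi(sqrt(2)*3^(3/4)*y/3)


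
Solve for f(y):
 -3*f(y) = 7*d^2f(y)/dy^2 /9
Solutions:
 f(y) = C1*sin(3*sqrt(21)*y/7) + C2*cos(3*sqrt(21)*y/7)


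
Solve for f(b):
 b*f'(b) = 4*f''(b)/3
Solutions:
 f(b) = C1 + C2*erfi(sqrt(6)*b/4)


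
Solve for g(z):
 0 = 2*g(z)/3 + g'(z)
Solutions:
 g(z) = C1*exp(-2*z/3)


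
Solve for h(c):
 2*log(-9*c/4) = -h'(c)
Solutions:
 h(c) = C1 - 2*c*log(-c) + 2*c*(-2*log(3) + 1 + 2*log(2))


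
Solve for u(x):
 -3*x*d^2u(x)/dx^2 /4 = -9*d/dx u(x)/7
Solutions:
 u(x) = C1 + C2*x^(19/7)


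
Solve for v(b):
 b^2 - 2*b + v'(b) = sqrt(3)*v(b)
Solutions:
 v(b) = C1*exp(sqrt(3)*b) + sqrt(3)*b^2/3 - 2*sqrt(3)*b/3 + 2*b/3 - 2/3 + 2*sqrt(3)/9


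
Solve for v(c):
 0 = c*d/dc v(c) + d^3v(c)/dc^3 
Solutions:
 v(c) = C1 + Integral(C2*airyai(-c) + C3*airybi(-c), c)


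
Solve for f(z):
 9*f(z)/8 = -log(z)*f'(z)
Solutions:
 f(z) = C1*exp(-9*li(z)/8)


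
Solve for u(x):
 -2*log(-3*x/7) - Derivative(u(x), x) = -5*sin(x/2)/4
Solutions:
 u(x) = C1 - 2*x*log(-x) - 2*x*log(3) + 2*x + 2*x*log(7) - 5*cos(x/2)/2


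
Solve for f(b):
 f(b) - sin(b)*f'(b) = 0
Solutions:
 f(b) = C1*sqrt(cos(b) - 1)/sqrt(cos(b) + 1)


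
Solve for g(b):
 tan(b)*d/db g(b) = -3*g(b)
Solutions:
 g(b) = C1/sin(b)^3


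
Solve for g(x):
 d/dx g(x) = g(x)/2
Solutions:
 g(x) = C1*exp(x/2)


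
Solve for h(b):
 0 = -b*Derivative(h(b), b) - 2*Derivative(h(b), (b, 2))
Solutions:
 h(b) = C1 + C2*erf(b/2)


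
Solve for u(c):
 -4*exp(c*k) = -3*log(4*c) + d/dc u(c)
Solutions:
 u(c) = C1 + 3*c*log(c) + 3*c*(-1 + 2*log(2)) + Piecewise((-4*exp(c*k)/k, Ne(k, 0)), (-4*c, True))


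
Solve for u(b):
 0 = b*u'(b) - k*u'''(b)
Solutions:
 u(b) = C1 + Integral(C2*airyai(b*(1/k)^(1/3)) + C3*airybi(b*(1/k)^(1/3)), b)


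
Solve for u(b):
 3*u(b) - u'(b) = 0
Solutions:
 u(b) = C1*exp(3*b)


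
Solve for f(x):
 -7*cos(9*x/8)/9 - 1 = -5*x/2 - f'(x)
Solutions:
 f(x) = C1 - 5*x^2/4 + x + 56*sin(9*x/8)/81


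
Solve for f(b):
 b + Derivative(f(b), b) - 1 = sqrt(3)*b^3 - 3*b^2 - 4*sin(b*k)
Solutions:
 f(b) = C1 + sqrt(3)*b^4/4 - b^3 - b^2/2 + b + 4*cos(b*k)/k


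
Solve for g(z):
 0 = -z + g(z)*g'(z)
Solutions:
 g(z) = -sqrt(C1 + z^2)
 g(z) = sqrt(C1 + z^2)


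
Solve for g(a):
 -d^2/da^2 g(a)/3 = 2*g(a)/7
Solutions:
 g(a) = C1*sin(sqrt(42)*a/7) + C2*cos(sqrt(42)*a/7)


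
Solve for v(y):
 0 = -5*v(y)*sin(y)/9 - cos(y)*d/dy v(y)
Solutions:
 v(y) = C1*cos(y)^(5/9)


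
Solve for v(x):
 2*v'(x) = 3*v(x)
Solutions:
 v(x) = C1*exp(3*x/2)


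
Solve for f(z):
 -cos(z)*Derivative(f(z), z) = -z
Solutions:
 f(z) = C1 + Integral(z/cos(z), z)


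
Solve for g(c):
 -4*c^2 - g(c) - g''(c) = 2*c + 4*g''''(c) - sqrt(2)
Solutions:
 g(c) = -4*c^2 - 2*c + (C1*sin(sqrt(2)*c*cos(atan(sqrt(15))/2)/2) + C2*cos(sqrt(2)*c*cos(atan(sqrt(15))/2)/2))*exp(-sqrt(2)*c*sin(atan(sqrt(15))/2)/2) + (C3*sin(sqrt(2)*c*cos(atan(sqrt(15))/2)/2) + C4*cos(sqrt(2)*c*cos(atan(sqrt(15))/2)/2))*exp(sqrt(2)*c*sin(atan(sqrt(15))/2)/2) + sqrt(2) + 8


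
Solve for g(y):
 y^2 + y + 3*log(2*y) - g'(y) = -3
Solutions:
 g(y) = C1 + y^3/3 + y^2/2 + 3*y*log(y) + y*log(8)


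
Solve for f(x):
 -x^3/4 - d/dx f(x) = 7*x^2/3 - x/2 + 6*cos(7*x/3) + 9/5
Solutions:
 f(x) = C1 - x^4/16 - 7*x^3/9 + x^2/4 - 9*x/5 - 18*sin(7*x/3)/7


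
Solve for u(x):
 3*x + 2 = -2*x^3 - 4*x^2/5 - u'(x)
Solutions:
 u(x) = C1 - x^4/2 - 4*x^3/15 - 3*x^2/2 - 2*x


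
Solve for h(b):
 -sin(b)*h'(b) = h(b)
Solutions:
 h(b) = C1*sqrt(cos(b) + 1)/sqrt(cos(b) - 1)


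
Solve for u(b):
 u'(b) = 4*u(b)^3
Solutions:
 u(b) = -sqrt(2)*sqrt(-1/(C1 + 4*b))/2
 u(b) = sqrt(2)*sqrt(-1/(C1 + 4*b))/2


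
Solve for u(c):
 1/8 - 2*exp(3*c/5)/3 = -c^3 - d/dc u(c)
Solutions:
 u(c) = C1 - c^4/4 - c/8 + 10*exp(3*c/5)/9


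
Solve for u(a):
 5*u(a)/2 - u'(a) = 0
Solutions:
 u(a) = C1*exp(5*a/2)


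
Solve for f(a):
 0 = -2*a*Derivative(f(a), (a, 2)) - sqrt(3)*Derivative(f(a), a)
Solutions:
 f(a) = C1 + C2*a^(1 - sqrt(3)/2)


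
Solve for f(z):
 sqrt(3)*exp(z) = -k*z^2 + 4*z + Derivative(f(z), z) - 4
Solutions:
 f(z) = C1 + k*z^3/3 - 2*z^2 + 4*z + sqrt(3)*exp(z)
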